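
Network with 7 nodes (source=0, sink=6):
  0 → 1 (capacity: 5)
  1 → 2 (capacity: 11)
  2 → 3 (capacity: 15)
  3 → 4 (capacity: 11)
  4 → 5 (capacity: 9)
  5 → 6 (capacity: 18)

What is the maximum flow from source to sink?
Maximum flow = 5

Max flow: 5

Flow assignment:
  0 → 1: 5/5
  1 → 2: 5/11
  2 → 3: 5/15
  3 → 4: 5/11
  4 → 5: 5/9
  5 → 6: 5/18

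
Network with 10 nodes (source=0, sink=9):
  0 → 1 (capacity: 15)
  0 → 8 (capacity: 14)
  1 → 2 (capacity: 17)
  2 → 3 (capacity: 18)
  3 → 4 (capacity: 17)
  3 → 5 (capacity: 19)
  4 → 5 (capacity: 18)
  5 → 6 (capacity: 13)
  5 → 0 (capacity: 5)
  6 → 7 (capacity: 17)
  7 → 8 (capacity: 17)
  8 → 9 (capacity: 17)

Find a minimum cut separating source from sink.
Min cut value = 17, edges: (8,9)

Min cut value: 17
Partition: S = [0, 1, 2, 3, 4, 5, 6, 7, 8], T = [9]
Cut edges: (8,9)

By max-flow min-cut theorem, max flow = min cut = 17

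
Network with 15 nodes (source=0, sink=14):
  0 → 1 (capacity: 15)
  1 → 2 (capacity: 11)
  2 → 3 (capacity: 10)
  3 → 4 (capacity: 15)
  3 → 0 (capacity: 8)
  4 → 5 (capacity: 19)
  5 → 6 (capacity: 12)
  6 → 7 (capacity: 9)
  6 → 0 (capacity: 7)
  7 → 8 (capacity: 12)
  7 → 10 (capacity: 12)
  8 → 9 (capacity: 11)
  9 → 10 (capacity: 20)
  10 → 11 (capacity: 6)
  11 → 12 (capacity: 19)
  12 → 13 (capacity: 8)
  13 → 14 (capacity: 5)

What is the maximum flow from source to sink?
Maximum flow = 5

Max flow: 5

Flow assignment:
  0 → 1: 10/15
  1 → 2: 10/11
  2 → 3: 10/10
  3 → 4: 9/15
  3 → 0: 1/8
  4 → 5: 9/19
  5 → 6: 9/12
  6 → 7: 5/9
  6 → 0: 4/7
  7 → 10: 5/12
  10 → 11: 5/6
  11 → 12: 5/19
  12 → 13: 5/8
  13 → 14: 5/5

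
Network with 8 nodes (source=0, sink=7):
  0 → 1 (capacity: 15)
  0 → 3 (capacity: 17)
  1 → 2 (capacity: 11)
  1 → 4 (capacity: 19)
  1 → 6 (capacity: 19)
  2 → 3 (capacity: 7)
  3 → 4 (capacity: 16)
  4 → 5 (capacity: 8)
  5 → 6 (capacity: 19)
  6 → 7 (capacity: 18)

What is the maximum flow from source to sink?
Maximum flow = 18

Max flow: 18

Flow assignment:
  0 → 1: 10/15
  0 → 3: 8/17
  1 → 6: 10/19
  3 → 4: 8/16
  4 → 5: 8/8
  5 → 6: 8/19
  6 → 7: 18/18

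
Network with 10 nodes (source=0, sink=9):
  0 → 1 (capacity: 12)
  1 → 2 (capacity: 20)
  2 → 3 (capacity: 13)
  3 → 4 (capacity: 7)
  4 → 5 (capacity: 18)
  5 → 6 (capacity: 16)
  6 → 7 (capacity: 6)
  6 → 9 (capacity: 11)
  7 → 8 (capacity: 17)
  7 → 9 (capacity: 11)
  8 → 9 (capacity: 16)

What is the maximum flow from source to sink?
Maximum flow = 7

Max flow: 7

Flow assignment:
  0 → 1: 7/12
  1 → 2: 7/20
  2 → 3: 7/13
  3 → 4: 7/7
  4 → 5: 7/18
  5 → 6: 7/16
  6 → 9: 7/11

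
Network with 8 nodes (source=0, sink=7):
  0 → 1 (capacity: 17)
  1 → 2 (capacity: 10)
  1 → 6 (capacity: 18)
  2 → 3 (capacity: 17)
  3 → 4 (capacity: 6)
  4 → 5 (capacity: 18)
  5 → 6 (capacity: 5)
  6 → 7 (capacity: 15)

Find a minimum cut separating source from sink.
Min cut value = 15, edges: (6,7)

Min cut value: 15
Partition: S = [0, 1, 2, 3, 4, 5, 6], T = [7]
Cut edges: (6,7)

By max-flow min-cut theorem, max flow = min cut = 15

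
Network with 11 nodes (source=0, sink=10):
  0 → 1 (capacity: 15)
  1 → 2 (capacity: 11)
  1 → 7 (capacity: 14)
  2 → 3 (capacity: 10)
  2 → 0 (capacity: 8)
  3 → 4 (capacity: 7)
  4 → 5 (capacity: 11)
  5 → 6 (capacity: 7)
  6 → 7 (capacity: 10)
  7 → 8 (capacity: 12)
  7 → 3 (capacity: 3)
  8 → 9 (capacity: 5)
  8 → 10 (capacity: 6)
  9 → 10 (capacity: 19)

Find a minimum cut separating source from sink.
Min cut value = 11, edges: (8,9), (8,10)

Min cut value: 11
Partition: S = [0, 1, 2, 3, 4, 5, 6, 7, 8], T = [9, 10]
Cut edges: (8,9), (8,10)

By max-flow min-cut theorem, max flow = min cut = 11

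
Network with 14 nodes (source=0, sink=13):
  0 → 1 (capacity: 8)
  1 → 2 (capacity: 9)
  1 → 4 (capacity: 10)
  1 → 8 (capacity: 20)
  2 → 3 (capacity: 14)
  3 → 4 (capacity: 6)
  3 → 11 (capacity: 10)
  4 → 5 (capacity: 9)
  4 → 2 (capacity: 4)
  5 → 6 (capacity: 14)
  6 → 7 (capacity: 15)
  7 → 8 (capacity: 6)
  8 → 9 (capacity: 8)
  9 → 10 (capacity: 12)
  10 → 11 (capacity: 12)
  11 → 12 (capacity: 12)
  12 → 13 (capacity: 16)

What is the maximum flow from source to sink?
Maximum flow = 8

Max flow: 8

Flow assignment:
  0 → 1: 8/8
  1 → 2: 8/9
  2 → 3: 8/14
  3 → 11: 8/10
  11 → 12: 8/12
  12 → 13: 8/16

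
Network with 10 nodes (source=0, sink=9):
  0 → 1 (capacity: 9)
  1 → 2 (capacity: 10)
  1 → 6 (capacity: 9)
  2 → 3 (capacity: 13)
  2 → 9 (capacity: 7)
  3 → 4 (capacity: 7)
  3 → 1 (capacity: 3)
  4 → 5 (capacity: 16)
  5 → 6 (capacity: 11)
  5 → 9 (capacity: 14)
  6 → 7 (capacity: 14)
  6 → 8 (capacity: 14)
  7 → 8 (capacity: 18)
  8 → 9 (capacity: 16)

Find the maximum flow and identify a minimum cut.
Max flow = 9, Min cut edges: (0,1)

Maximum flow: 9
Minimum cut: (0,1)
Partition: S = [0], T = [1, 2, 3, 4, 5, 6, 7, 8, 9]

Max-flow min-cut theorem verified: both equal 9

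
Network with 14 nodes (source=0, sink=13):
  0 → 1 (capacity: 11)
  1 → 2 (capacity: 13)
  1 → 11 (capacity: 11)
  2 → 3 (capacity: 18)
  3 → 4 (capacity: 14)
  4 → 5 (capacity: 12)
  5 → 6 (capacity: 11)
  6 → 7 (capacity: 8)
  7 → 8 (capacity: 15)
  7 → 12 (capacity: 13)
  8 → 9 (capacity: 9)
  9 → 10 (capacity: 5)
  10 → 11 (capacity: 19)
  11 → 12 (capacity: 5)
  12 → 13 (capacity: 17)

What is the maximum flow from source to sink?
Maximum flow = 11

Max flow: 11

Flow assignment:
  0 → 1: 11/11
  1 → 2: 6/13
  1 → 11: 5/11
  2 → 3: 6/18
  3 → 4: 6/14
  4 → 5: 6/12
  5 → 6: 6/11
  6 → 7: 6/8
  7 → 12: 6/13
  11 → 12: 5/5
  12 → 13: 11/17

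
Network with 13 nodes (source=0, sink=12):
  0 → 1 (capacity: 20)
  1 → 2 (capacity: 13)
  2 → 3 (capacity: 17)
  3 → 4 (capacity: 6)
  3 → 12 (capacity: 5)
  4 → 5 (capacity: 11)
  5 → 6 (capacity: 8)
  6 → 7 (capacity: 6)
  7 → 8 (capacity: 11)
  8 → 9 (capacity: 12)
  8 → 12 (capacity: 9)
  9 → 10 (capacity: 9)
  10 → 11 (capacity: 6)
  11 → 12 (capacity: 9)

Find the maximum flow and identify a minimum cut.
Max flow = 11, Min cut edges: (3,12), (6,7)

Maximum flow: 11
Minimum cut: (3,12), (6,7)
Partition: S = [0, 1, 2, 3, 4, 5, 6], T = [7, 8, 9, 10, 11, 12]

Max-flow min-cut theorem verified: both equal 11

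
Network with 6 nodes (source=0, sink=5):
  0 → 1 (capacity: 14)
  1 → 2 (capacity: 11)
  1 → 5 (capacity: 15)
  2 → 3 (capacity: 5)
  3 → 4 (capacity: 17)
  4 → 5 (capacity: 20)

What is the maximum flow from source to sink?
Maximum flow = 14

Max flow: 14

Flow assignment:
  0 → 1: 14/14
  1 → 5: 14/15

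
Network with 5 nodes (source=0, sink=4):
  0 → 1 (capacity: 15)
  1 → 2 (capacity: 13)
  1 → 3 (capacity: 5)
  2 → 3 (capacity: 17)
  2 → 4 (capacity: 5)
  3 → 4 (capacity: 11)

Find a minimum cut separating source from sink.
Min cut value = 15, edges: (0,1)

Min cut value: 15
Partition: S = [0], T = [1, 2, 3, 4]
Cut edges: (0,1)

By max-flow min-cut theorem, max flow = min cut = 15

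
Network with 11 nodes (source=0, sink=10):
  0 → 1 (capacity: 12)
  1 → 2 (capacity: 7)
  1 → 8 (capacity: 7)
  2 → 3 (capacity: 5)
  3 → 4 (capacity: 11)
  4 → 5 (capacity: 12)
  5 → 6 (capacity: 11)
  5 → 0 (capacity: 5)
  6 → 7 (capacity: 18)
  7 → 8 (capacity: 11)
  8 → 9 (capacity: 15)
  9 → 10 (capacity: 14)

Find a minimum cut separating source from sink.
Min cut value = 12, edges: (1,8), (2,3)

Min cut value: 12
Partition: S = [0, 1, 2], T = [3, 4, 5, 6, 7, 8, 9, 10]
Cut edges: (1,8), (2,3)

By max-flow min-cut theorem, max flow = min cut = 12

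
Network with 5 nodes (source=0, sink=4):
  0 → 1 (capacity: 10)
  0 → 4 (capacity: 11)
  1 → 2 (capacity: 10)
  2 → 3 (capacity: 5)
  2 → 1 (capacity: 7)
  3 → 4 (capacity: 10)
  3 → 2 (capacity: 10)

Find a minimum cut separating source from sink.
Min cut value = 16, edges: (0,4), (2,3)

Min cut value: 16
Partition: S = [0, 1, 2], T = [3, 4]
Cut edges: (0,4), (2,3)

By max-flow min-cut theorem, max flow = min cut = 16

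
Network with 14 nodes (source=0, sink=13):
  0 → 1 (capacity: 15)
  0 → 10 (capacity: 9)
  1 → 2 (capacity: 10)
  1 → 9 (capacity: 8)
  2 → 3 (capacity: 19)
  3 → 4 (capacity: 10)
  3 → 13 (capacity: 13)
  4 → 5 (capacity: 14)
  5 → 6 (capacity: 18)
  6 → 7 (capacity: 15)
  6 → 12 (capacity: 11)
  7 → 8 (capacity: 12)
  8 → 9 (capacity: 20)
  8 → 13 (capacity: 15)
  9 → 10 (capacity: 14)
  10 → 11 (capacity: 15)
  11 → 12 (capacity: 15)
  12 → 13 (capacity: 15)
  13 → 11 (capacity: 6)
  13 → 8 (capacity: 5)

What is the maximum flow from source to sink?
Maximum flow = 24

Max flow: 24

Flow assignment:
  0 → 1: 15/15
  0 → 10: 9/9
  1 → 2: 10/10
  1 → 9: 5/8
  2 → 3: 10/19
  3 → 13: 10/13
  9 → 10: 5/14
  10 → 11: 14/15
  11 → 12: 14/15
  12 → 13: 14/15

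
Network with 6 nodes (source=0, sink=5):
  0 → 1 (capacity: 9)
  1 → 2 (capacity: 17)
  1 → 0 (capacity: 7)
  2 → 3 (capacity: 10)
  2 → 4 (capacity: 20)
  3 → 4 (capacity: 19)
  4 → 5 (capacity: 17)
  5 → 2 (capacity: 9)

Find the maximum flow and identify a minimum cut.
Max flow = 9, Min cut edges: (0,1)

Maximum flow: 9
Minimum cut: (0,1)
Partition: S = [0], T = [1, 2, 3, 4, 5]

Max-flow min-cut theorem verified: both equal 9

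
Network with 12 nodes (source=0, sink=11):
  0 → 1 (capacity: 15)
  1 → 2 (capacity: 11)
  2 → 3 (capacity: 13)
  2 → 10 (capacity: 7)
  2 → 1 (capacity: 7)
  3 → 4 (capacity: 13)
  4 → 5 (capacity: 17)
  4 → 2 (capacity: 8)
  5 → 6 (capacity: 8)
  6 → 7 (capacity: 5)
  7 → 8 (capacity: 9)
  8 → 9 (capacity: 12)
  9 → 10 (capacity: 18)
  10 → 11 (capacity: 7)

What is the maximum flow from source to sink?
Maximum flow = 7

Max flow: 7

Flow assignment:
  0 → 1: 7/15
  1 → 2: 7/11
  2 → 3: 4/13
  2 → 10: 3/7
  3 → 4: 4/13
  4 → 5: 4/17
  5 → 6: 4/8
  6 → 7: 4/5
  7 → 8: 4/9
  8 → 9: 4/12
  9 → 10: 4/18
  10 → 11: 7/7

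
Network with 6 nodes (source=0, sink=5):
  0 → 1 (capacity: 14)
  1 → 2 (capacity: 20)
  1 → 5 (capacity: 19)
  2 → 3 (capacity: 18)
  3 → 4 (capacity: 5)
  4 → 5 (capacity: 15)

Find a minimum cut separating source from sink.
Min cut value = 14, edges: (0,1)

Min cut value: 14
Partition: S = [0], T = [1, 2, 3, 4, 5]
Cut edges: (0,1)

By max-flow min-cut theorem, max flow = min cut = 14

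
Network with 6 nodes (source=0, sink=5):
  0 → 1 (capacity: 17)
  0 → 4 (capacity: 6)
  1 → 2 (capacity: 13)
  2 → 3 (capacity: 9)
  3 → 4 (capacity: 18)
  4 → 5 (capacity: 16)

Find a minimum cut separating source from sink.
Min cut value = 15, edges: (0,4), (2,3)

Min cut value: 15
Partition: S = [0, 1, 2], T = [3, 4, 5]
Cut edges: (0,4), (2,3)

By max-flow min-cut theorem, max flow = min cut = 15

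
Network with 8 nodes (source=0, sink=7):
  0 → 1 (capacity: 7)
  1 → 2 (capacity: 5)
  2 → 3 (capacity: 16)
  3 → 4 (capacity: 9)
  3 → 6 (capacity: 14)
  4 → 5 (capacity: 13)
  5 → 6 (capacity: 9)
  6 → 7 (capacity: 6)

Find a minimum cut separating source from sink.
Min cut value = 5, edges: (1,2)

Min cut value: 5
Partition: S = [0, 1], T = [2, 3, 4, 5, 6, 7]
Cut edges: (1,2)

By max-flow min-cut theorem, max flow = min cut = 5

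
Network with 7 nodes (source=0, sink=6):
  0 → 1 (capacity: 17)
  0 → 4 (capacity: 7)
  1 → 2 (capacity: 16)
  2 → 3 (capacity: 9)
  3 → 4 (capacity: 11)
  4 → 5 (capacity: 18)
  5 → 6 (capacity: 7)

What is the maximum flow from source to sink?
Maximum flow = 7

Max flow: 7

Flow assignment:
  0 → 1: 7/17
  1 → 2: 7/16
  2 → 3: 7/9
  3 → 4: 7/11
  4 → 5: 7/18
  5 → 6: 7/7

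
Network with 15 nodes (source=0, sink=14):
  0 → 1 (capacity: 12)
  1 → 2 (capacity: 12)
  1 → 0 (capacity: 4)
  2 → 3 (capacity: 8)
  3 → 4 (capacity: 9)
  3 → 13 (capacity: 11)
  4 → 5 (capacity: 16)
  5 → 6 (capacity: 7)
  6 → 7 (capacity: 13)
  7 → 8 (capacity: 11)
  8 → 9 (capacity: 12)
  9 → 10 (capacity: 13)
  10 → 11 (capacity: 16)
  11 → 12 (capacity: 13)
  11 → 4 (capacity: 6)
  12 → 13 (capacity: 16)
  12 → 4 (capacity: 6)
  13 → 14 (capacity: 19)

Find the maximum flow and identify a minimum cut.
Max flow = 8, Min cut edges: (2,3)

Maximum flow: 8
Minimum cut: (2,3)
Partition: S = [0, 1, 2], T = [3, 4, 5, 6, 7, 8, 9, 10, 11, 12, 13, 14]

Max-flow min-cut theorem verified: both equal 8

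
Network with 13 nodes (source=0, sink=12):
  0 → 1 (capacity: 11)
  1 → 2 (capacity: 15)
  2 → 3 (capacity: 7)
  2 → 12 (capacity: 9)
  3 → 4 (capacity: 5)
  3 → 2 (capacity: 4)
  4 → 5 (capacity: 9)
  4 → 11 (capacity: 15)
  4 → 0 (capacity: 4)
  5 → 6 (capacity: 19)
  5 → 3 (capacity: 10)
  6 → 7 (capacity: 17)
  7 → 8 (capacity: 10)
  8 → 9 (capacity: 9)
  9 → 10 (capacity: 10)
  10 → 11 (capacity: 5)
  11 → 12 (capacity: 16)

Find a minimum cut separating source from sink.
Min cut value = 11, edges: (0,1)

Min cut value: 11
Partition: S = [0], T = [1, 2, 3, 4, 5, 6, 7, 8, 9, 10, 11, 12]
Cut edges: (0,1)

By max-flow min-cut theorem, max flow = min cut = 11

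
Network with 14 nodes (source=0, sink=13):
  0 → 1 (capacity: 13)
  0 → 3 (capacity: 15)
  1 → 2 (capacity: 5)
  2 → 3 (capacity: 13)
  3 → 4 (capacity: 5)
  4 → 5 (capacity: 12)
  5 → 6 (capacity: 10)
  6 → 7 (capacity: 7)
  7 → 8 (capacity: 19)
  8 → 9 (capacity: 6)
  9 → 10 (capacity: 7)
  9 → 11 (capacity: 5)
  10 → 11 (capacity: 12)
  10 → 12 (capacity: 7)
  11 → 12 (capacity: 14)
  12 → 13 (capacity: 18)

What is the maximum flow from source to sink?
Maximum flow = 5

Max flow: 5

Flow assignment:
  0 → 1: 5/13
  1 → 2: 5/5
  2 → 3: 5/13
  3 → 4: 5/5
  4 → 5: 5/12
  5 → 6: 5/10
  6 → 7: 5/7
  7 → 8: 5/19
  8 → 9: 5/6
  9 → 10: 5/7
  10 → 12: 5/7
  12 → 13: 5/18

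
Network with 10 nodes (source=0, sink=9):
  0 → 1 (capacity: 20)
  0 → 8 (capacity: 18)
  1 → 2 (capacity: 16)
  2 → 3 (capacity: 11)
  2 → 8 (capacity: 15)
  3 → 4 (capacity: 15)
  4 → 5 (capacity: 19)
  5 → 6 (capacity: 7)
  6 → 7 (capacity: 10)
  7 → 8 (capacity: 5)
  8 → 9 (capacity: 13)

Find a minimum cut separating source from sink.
Min cut value = 13, edges: (8,9)

Min cut value: 13
Partition: S = [0, 1, 2, 3, 4, 5, 6, 7, 8], T = [9]
Cut edges: (8,9)

By max-flow min-cut theorem, max flow = min cut = 13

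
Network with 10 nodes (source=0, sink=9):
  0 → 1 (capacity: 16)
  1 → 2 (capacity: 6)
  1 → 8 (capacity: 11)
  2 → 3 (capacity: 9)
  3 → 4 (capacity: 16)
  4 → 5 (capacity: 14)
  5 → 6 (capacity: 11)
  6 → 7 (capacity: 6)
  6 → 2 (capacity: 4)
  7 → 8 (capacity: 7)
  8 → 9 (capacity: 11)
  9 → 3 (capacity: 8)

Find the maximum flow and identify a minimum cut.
Max flow = 11, Min cut edges: (8,9)

Maximum flow: 11
Minimum cut: (8,9)
Partition: S = [0, 1, 2, 3, 4, 5, 6, 7, 8], T = [9]

Max-flow min-cut theorem verified: both equal 11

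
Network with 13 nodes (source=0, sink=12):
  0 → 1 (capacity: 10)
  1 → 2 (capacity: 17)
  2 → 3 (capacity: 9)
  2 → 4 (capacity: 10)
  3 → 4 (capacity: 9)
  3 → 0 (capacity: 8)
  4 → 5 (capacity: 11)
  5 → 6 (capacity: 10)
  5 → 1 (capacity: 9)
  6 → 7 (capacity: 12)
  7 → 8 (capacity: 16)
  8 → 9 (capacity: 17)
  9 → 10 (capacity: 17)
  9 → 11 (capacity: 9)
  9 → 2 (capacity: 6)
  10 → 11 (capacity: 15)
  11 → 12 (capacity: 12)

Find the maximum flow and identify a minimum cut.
Max flow = 10, Min cut edges: (5,6)

Maximum flow: 10
Minimum cut: (5,6)
Partition: S = [0, 1, 2, 3, 4, 5], T = [6, 7, 8, 9, 10, 11, 12]

Max-flow min-cut theorem verified: both equal 10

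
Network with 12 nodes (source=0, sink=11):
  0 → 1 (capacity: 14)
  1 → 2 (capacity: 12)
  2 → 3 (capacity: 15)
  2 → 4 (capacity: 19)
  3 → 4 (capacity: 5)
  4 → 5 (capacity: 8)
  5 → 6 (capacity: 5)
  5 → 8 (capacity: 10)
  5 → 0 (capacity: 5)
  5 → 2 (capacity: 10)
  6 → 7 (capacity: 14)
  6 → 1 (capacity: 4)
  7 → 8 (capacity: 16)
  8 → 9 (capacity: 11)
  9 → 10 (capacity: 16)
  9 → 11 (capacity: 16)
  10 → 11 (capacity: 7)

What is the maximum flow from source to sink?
Maximum flow = 8

Max flow: 8

Flow assignment:
  0 → 1: 8/14
  1 → 2: 8/12
  2 → 4: 8/19
  4 → 5: 8/8
  5 → 8: 8/10
  8 → 9: 8/11
  9 → 11: 8/16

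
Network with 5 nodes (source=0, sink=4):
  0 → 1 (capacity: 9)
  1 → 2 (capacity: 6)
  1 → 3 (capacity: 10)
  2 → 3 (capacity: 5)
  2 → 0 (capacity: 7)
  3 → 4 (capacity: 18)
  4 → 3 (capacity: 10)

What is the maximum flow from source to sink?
Maximum flow = 9

Max flow: 9

Flow assignment:
  0 → 1: 9/9
  1 → 3: 9/10
  3 → 4: 9/18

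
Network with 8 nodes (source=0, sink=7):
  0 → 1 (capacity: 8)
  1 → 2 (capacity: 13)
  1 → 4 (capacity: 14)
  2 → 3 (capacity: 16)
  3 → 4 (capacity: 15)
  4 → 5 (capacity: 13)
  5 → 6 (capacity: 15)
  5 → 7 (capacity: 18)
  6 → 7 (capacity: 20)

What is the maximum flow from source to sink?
Maximum flow = 8

Max flow: 8

Flow assignment:
  0 → 1: 8/8
  1 → 4: 8/14
  4 → 5: 8/13
  5 → 7: 8/18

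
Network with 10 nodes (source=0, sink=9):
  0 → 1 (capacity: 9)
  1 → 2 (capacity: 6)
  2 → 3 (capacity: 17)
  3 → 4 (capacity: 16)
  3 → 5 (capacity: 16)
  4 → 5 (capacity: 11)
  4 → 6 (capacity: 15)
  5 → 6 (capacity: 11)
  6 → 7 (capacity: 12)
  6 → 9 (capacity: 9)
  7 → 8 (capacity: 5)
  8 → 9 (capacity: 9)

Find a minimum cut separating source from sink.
Min cut value = 6, edges: (1,2)

Min cut value: 6
Partition: S = [0, 1], T = [2, 3, 4, 5, 6, 7, 8, 9]
Cut edges: (1,2)

By max-flow min-cut theorem, max flow = min cut = 6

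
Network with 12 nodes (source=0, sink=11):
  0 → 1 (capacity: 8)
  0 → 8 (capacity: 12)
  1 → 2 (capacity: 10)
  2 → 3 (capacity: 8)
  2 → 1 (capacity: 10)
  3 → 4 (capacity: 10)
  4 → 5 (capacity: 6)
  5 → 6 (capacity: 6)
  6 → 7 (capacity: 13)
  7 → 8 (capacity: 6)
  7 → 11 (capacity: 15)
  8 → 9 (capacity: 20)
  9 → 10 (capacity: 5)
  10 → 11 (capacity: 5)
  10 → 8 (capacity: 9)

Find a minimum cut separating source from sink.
Min cut value = 11, edges: (5,6), (10,11)

Min cut value: 11
Partition: S = [0, 1, 2, 3, 4, 5, 8, 9, 10], T = [6, 7, 11]
Cut edges: (5,6), (10,11)

By max-flow min-cut theorem, max flow = min cut = 11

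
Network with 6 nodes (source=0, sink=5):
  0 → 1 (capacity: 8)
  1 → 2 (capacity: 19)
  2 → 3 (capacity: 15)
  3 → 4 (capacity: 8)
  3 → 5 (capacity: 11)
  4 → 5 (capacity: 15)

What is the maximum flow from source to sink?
Maximum flow = 8

Max flow: 8

Flow assignment:
  0 → 1: 8/8
  1 → 2: 8/19
  2 → 3: 8/15
  3 → 5: 8/11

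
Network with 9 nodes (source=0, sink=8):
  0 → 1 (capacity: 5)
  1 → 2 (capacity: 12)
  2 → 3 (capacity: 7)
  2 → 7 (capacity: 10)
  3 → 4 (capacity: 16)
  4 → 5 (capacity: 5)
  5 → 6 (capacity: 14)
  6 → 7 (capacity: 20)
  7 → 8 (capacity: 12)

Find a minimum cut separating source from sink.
Min cut value = 5, edges: (0,1)

Min cut value: 5
Partition: S = [0], T = [1, 2, 3, 4, 5, 6, 7, 8]
Cut edges: (0,1)

By max-flow min-cut theorem, max flow = min cut = 5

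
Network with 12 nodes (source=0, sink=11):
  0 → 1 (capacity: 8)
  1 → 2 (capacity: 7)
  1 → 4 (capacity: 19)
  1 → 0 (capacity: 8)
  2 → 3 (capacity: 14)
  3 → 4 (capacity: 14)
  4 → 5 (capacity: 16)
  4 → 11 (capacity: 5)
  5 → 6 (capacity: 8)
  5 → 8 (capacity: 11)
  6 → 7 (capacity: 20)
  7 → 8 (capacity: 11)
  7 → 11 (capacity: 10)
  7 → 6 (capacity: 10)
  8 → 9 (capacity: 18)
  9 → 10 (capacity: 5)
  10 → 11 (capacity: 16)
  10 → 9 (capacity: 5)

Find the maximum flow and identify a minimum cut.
Max flow = 8, Min cut edges: (0,1)

Maximum flow: 8
Minimum cut: (0,1)
Partition: S = [0], T = [1, 2, 3, 4, 5, 6, 7, 8, 9, 10, 11]

Max-flow min-cut theorem verified: both equal 8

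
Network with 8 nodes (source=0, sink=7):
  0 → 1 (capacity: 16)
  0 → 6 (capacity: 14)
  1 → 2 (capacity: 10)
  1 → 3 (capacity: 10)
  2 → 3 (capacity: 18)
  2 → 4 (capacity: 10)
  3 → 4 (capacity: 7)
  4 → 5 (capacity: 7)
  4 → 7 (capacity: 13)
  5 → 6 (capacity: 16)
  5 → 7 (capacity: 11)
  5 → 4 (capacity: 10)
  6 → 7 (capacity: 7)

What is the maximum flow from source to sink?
Maximum flow = 23

Max flow: 23

Flow assignment:
  0 → 1: 16/16
  0 → 6: 7/14
  1 → 2: 10/10
  1 → 3: 6/10
  2 → 4: 10/10
  3 → 4: 6/7
  4 → 5: 3/7
  4 → 7: 13/13
  5 → 7: 3/11
  6 → 7: 7/7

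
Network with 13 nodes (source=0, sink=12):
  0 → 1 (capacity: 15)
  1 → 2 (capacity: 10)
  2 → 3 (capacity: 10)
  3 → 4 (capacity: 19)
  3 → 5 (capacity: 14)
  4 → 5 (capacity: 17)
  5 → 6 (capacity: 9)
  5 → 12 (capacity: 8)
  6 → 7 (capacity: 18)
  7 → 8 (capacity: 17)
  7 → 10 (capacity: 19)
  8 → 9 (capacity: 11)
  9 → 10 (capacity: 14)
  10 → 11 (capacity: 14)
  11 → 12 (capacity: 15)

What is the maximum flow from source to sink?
Maximum flow = 10

Max flow: 10

Flow assignment:
  0 → 1: 10/15
  1 → 2: 10/10
  2 → 3: 10/10
  3 → 5: 10/14
  5 → 6: 2/9
  5 → 12: 8/8
  6 → 7: 2/18
  7 → 10: 2/19
  10 → 11: 2/14
  11 → 12: 2/15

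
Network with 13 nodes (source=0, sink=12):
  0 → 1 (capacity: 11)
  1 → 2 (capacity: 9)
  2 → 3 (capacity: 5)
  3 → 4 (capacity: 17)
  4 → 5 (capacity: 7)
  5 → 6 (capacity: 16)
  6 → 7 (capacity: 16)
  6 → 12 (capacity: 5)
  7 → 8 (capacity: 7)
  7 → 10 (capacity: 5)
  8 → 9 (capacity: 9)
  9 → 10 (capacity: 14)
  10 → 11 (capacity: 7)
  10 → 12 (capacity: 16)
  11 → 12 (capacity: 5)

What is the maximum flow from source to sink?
Maximum flow = 5

Max flow: 5

Flow assignment:
  0 → 1: 5/11
  1 → 2: 5/9
  2 → 3: 5/5
  3 → 4: 5/17
  4 → 5: 5/7
  5 → 6: 5/16
  6 → 12: 5/5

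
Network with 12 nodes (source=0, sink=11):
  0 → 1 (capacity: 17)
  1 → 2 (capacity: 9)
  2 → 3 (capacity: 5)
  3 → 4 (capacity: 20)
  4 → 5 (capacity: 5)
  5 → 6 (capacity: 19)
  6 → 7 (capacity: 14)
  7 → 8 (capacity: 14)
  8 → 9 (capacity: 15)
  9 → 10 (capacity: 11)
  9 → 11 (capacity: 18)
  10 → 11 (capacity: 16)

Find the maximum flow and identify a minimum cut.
Max flow = 5, Min cut edges: (4,5)

Maximum flow: 5
Minimum cut: (4,5)
Partition: S = [0, 1, 2, 3, 4], T = [5, 6, 7, 8, 9, 10, 11]

Max-flow min-cut theorem verified: both equal 5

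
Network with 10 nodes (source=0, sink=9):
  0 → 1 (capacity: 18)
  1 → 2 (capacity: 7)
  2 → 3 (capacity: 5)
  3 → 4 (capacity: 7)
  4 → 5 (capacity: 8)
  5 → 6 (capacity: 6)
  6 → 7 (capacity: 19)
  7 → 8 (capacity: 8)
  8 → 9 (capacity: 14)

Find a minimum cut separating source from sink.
Min cut value = 5, edges: (2,3)

Min cut value: 5
Partition: S = [0, 1, 2], T = [3, 4, 5, 6, 7, 8, 9]
Cut edges: (2,3)

By max-flow min-cut theorem, max flow = min cut = 5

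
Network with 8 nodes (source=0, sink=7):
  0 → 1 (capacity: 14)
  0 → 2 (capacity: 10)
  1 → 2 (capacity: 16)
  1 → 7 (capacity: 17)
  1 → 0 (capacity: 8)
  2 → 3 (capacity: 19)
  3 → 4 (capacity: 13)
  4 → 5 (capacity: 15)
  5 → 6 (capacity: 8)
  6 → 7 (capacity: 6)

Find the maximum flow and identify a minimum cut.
Max flow = 20, Min cut edges: (0,1), (6,7)

Maximum flow: 20
Minimum cut: (0,1), (6,7)
Partition: S = [0, 2, 3, 4, 5, 6], T = [1, 7]

Max-flow min-cut theorem verified: both equal 20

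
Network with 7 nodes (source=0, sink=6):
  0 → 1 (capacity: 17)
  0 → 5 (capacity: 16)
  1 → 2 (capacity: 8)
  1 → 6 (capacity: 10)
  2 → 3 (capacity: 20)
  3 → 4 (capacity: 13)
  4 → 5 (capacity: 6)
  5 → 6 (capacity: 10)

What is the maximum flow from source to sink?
Maximum flow = 20

Max flow: 20

Flow assignment:
  0 → 1: 16/17
  0 → 5: 4/16
  1 → 2: 6/8
  1 → 6: 10/10
  2 → 3: 6/20
  3 → 4: 6/13
  4 → 5: 6/6
  5 → 6: 10/10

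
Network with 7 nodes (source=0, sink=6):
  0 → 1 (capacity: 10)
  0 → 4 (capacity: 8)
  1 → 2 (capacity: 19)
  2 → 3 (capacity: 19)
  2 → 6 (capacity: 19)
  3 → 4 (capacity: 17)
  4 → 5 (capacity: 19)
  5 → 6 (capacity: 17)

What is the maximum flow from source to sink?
Maximum flow = 18

Max flow: 18

Flow assignment:
  0 → 1: 10/10
  0 → 4: 8/8
  1 → 2: 10/19
  2 → 6: 10/19
  4 → 5: 8/19
  5 → 6: 8/17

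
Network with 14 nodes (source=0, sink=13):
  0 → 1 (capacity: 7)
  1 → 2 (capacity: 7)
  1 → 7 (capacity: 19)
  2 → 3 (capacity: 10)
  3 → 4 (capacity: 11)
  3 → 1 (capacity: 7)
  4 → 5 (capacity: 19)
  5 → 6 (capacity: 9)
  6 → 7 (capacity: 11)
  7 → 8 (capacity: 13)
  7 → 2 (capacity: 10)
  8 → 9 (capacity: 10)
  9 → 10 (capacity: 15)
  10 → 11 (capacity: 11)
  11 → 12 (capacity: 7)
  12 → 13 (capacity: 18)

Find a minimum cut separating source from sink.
Min cut value = 7, edges: (11,12)

Min cut value: 7
Partition: S = [0, 1, 2, 3, 4, 5, 6, 7, 8, 9, 10, 11], T = [12, 13]
Cut edges: (11,12)

By max-flow min-cut theorem, max flow = min cut = 7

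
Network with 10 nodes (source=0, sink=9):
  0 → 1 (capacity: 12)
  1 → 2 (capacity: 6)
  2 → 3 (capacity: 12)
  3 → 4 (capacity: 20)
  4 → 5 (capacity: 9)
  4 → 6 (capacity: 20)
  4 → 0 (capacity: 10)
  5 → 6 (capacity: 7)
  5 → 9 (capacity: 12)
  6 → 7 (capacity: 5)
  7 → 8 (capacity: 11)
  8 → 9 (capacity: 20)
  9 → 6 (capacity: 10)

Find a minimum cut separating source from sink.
Min cut value = 6, edges: (1,2)

Min cut value: 6
Partition: S = [0, 1], T = [2, 3, 4, 5, 6, 7, 8, 9]
Cut edges: (1,2)

By max-flow min-cut theorem, max flow = min cut = 6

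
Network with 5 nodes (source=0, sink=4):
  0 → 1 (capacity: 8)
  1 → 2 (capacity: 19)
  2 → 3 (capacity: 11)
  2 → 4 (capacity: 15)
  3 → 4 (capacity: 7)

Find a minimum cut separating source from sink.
Min cut value = 8, edges: (0,1)

Min cut value: 8
Partition: S = [0], T = [1, 2, 3, 4]
Cut edges: (0,1)

By max-flow min-cut theorem, max flow = min cut = 8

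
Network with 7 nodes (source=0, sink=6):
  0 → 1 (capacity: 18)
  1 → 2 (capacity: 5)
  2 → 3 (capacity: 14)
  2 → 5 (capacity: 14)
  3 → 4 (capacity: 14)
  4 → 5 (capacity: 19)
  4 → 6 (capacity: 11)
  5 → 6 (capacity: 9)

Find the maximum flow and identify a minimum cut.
Max flow = 5, Min cut edges: (1,2)

Maximum flow: 5
Minimum cut: (1,2)
Partition: S = [0, 1], T = [2, 3, 4, 5, 6]

Max-flow min-cut theorem verified: both equal 5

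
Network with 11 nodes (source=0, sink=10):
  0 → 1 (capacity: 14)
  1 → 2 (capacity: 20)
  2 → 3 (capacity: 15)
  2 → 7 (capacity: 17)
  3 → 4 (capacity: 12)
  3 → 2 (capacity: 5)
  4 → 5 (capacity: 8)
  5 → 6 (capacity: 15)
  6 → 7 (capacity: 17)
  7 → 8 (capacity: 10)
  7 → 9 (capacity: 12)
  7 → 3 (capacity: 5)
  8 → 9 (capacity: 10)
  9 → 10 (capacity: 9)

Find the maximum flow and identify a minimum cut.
Max flow = 9, Min cut edges: (9,10)

Maximum flow: 9
Minimum cut: (9,10)
Partition: S = [0, 1, 2, 3, 4, 5, 6, 7, 8, 9], T = [10]

Max-flow min-cut theorem verified: both equal 9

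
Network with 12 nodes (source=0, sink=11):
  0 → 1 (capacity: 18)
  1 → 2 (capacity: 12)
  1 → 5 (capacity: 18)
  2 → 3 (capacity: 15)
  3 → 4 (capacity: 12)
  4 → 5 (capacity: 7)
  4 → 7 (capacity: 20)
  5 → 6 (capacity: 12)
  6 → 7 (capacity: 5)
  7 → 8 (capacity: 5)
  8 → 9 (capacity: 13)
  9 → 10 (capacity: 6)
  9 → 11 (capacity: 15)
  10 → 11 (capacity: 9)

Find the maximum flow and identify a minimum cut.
Max flow = 5, Min cut edges: (7,8)

Maximum flow: 5
Minimum cut: (7,8)
Partition: S = [0, 1, 2, 3, 4, 5, 6, 7], T = [8, 9, 10, 11]

Max-flow min-cut theorem verified: both equal 5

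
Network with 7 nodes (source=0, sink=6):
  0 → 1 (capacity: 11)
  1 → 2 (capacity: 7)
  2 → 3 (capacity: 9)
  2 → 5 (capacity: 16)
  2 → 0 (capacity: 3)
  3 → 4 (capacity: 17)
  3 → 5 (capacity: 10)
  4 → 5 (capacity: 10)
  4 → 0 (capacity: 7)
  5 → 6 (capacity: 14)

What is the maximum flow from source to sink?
Maximum flow = 7

Max flow: 7

Flow assignment:
  0 → 1: 7/11
  1 → 2: 7/7
  2 → 5: 7/16
  5 → 6: 7/14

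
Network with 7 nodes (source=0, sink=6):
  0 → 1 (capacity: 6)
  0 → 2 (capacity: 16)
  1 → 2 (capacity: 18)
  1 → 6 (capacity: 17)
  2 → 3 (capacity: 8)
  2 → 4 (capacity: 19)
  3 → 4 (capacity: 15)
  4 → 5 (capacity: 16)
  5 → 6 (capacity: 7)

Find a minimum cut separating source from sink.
Min cut value = 13, edges: (0,1), (5,6)

Min cut value: 13
Partition: S = [0, 2, 3, 4, 5], T = [1, 6]
Cut edges: (0,1), (5,6)

By max-flow min-cut theorem, max flow = min cut = 13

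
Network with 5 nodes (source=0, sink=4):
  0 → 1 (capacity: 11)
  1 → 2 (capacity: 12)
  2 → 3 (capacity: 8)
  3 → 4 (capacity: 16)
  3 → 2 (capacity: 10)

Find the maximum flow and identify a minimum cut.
Max flow = 8, Min cut edges: (2,3)

Maximum flow: 8
Minimum cut: (2,3)
Partition: S = [0, 1, 2], T = [3, 4]

Max-flow min-cut theorem verified: both equal 8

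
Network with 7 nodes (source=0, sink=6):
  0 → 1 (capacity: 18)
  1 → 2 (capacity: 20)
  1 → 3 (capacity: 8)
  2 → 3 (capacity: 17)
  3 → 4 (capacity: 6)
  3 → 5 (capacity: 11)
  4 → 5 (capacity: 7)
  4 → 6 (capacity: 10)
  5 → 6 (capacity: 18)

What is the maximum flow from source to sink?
Maximum flow = 17

Max flow: 17

Flow assignment:
  0 → 1: 17/18
  1 → 2: 9/20
  1 → 3: 8/8
  2 → 3: 9/17
  3 → 4: 6/6
  3 → 5: 11/11
  4 → 6: 6/10
  5 → 6: 11/18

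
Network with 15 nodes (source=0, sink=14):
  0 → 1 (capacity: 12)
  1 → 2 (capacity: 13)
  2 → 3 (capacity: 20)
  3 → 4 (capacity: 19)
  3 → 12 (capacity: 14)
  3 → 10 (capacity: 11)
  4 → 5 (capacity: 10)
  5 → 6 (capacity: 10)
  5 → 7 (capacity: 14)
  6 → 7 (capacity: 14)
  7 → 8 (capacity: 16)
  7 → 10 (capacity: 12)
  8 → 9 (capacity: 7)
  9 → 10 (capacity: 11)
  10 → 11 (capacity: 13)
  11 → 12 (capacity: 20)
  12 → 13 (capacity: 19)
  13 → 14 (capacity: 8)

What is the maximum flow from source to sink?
Maximum flow = 8

Max flow: 8

Flow assignment:
  0 → 1: 8/12
  1 → 2: 8/13
  2 → 3: 8/20
  3 → 12: 8/14
  12 → 13: 8/19
  13 → 14: 8/8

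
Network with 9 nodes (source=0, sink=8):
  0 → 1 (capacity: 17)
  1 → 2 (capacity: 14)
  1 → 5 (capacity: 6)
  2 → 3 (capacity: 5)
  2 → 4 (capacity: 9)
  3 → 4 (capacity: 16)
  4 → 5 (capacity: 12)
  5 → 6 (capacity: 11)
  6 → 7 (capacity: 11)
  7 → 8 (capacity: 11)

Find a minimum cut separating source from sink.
Min cut value = 11, edges: (7,8)

Min cut value: 11
Partition: S = [0, 1, 2, 3, 4, 5, 6, 7], T = [8]
Cut edges: (7,8)

By max-flow min-cut theorem, max flow = min cut = 11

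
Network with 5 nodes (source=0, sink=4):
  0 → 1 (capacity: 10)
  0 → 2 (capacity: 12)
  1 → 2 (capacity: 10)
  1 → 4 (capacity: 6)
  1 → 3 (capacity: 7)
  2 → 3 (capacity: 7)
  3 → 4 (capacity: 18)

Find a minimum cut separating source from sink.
Min cut value = 17, edges: (0,1), (2,3)

Min cut value: 17
Partition: S = [0, 2], T = [1, 3, 4]
Cut edges: (0,1), (2,3)

By max-flow min-cut theorem, max flow = min cut = 17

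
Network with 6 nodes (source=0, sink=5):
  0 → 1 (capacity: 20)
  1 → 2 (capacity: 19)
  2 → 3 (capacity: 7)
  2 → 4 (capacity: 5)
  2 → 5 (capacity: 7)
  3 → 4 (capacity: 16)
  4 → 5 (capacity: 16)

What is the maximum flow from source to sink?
Maximum flow = 19

Max flow: 19

Flow assignment:
  0 → 1: 19/20
  1 → 2: 19/19
  2 → 3: 7/7
  2 → 4: 5/5
  2 → 5: 7/7
  3 → 4: 7/16
  4 → 5: 12/16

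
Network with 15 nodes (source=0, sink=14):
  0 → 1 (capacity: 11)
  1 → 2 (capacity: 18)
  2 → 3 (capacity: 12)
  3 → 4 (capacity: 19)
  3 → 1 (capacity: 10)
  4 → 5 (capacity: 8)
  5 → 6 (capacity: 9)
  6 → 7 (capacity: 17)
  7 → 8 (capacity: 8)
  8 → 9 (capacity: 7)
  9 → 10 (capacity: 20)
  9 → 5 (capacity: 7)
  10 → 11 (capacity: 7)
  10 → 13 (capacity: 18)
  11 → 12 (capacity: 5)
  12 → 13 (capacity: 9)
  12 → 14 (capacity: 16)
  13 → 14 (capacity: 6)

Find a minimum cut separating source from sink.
Min cut value = 7, edges: (8,9)

Min cut value: 7
Partition: S = [0, 1, 2, 3, 4, 5, 6, 7, 8], T = [9, 10, 11, 12, 13, 14]
Cut edges: (8,9)

By max-flow min-cut theorem, max flow = min cut = 7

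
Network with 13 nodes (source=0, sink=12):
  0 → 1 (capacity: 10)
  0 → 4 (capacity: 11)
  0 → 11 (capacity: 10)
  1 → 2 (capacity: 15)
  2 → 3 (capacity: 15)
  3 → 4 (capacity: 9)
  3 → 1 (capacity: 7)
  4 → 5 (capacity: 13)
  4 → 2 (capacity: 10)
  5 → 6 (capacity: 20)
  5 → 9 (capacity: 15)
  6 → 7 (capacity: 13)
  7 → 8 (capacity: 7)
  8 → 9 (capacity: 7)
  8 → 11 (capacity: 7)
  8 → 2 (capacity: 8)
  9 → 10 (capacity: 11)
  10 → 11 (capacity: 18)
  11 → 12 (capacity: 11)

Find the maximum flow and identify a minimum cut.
Max flow = 11, Min cut edges: (11,12)

Maximum flow: 11
Minimum cut: (11,12)
Partition: S = [0, 1, 2, 3, 4, 5, 6, 7, 8, 9, 10, 11], T = [12]

Max-flow min-cut theorem verified: both equal 11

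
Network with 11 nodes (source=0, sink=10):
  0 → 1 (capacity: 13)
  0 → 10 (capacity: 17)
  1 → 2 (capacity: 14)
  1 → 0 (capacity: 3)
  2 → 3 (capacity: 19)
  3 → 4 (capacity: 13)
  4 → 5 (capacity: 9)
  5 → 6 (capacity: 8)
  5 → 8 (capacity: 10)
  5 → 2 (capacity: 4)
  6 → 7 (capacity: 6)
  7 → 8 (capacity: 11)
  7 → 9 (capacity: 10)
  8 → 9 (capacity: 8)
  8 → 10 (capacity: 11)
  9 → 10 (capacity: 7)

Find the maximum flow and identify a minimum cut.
Max flow = 26, Min cut edges: (0,10), (4,5)

Maximum flow: 26
Minimum cut: (0,10), (4,5)
Partition: S = [0, 1, 2, 3, 4], T = [5, 6, 7, 8, 9, 10]

Max-flow min-cut theorem verified: both equal 26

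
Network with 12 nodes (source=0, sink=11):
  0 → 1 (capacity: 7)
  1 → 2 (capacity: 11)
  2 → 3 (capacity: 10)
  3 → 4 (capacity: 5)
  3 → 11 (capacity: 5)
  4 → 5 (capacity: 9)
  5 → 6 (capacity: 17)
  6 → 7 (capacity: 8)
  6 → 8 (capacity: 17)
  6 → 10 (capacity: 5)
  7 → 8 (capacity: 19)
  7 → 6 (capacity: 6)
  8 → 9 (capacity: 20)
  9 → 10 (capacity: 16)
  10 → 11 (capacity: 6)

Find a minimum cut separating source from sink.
Min cut value = 7, edges: (0,1)

Min cut value: 7
Partition: S = [0], T = [1, 2, 3, 4, 5, 6, 7, 8, 9, 10, 11]
Cut edges: (0,1)

By max-flow min-cut theorem, max flow = min cut = 7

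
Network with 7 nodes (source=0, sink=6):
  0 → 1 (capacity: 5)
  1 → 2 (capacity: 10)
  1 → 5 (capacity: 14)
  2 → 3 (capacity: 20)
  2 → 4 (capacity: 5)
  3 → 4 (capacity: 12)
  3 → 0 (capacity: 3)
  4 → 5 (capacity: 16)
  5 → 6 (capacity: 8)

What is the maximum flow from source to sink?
Maximum flow = 5

Max flow: 5

Flow assignment:
  0 → 1: 5/5
  1 → 5: 5/14
  5 → 6: 5/8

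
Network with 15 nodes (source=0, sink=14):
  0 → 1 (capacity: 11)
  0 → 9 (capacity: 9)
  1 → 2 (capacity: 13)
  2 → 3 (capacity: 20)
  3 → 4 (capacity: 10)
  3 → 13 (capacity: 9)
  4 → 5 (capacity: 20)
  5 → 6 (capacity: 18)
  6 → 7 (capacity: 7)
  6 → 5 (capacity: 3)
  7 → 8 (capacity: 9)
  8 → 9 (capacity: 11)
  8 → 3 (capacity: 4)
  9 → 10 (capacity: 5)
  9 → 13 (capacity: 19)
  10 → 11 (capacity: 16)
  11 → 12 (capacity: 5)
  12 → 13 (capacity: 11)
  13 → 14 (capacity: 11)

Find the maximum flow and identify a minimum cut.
Max flow = 11, Min cut edges: (13,14)

Maximum flow: 11
Minimum cut: (13,14)
Partition: S = [0, 1, 2, 3, 4, 5, 6, 7, 8, 9, 10, 11, 12, 13], T = [14]

Max-flow min-cut theorem verified: both equal 11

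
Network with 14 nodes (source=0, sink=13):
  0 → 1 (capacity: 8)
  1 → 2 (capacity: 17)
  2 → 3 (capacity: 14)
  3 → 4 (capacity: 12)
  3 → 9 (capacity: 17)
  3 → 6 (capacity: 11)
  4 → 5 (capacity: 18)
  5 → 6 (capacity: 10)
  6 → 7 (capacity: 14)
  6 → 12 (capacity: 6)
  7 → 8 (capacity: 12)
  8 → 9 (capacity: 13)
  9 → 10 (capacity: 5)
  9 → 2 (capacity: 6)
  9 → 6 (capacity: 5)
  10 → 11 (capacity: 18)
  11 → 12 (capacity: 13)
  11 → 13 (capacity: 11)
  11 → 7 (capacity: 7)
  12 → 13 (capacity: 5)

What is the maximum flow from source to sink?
Maximum flow = 8

Max flow: 8

Flow assignment:
  0 → 1: 8/8
  1 → 2: 8/17
  2 → 3: 8/14
  3 → 9: 3/17
  3 → 6: 5/11
  6 → 12: 5/6
  9 → 10: 3/5
  10 → 11: 3/18
  11 → 13: 3/11
  12 → 13: 5/5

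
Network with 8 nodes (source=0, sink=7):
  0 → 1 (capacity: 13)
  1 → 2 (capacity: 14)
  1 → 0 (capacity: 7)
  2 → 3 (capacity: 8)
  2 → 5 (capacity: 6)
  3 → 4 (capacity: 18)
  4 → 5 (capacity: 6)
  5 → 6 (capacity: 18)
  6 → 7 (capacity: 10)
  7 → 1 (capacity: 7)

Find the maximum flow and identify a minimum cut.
Max flow = 10, Min cut edges: (6,7)

Maximum flow: 10
Minimum cut: (6,7)
Partition: S = [0, 1, 2, 3, 4, 5, 6], T = [7]

Max-flow min-cut theorem verified: both equal 10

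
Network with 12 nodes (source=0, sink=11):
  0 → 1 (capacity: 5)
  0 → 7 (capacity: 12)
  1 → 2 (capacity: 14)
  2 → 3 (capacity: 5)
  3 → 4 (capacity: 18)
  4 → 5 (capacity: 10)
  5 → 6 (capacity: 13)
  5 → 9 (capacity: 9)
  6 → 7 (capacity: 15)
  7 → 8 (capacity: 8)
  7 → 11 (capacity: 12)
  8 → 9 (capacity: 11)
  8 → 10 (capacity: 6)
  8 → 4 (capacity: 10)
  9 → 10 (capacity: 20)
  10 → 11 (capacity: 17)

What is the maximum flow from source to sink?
Maximum flow = 17

Max flow: 17

Flow assignment:
  0 → 1: 5/5
  0 → 7: 12/12
  1 → 2: 5/14
  2 → 3: 5/5
  3 → 4: 5/18
  4 → 5: 5/10
  5 → 9: 5/9
  7 → 11: 12/12
  9 → 10: 5/20
  10 → 11: 5/17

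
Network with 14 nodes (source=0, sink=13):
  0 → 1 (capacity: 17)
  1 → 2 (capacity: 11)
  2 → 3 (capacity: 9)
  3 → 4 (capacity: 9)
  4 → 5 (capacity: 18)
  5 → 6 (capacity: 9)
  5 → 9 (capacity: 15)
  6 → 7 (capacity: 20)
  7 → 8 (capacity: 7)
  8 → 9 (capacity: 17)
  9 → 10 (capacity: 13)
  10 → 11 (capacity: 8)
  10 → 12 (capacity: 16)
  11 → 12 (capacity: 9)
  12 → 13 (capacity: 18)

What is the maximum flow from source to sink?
Maximum flow = 9

Max flow: 9

Flow assignment:
  0 → 1: 9/17
  1 → 2: 9/11
  2 → 3: 9/9
  3 → 4: 9/9
  4 → 5: 9/18
  5 → 9: 9/15
  9 → 10: 9/13
  10 → 12: 9/16
  12 → 13: 9/18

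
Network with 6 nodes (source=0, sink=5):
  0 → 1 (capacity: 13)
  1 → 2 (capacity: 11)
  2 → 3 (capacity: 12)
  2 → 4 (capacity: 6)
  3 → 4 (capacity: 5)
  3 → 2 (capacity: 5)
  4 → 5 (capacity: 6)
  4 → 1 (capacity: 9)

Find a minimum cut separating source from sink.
Min cut value = 6, edges: (4,5)

Min cut value: 6
Partition: S = [0, 1, 2, 3, 4], T = [5]
Cut edges: (4,5)

By max-flow min-cut theorem, max flow = min cut = 6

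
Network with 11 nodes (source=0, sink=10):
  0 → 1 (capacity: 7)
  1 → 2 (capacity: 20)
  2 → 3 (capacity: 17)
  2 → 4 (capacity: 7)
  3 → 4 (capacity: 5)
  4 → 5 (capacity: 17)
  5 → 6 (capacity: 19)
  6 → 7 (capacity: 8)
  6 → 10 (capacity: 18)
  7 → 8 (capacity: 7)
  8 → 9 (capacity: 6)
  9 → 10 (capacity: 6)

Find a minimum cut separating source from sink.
Min cut value = 7, edges: (0,1)

Min cut value: 7
Partition: S = [0], T = [1, 2, 3, 4, 5, 6, 7, 8, 9, 10]
Cut edges: (0,1)

By max-flow min-cut theorem, max flow = min cut = 7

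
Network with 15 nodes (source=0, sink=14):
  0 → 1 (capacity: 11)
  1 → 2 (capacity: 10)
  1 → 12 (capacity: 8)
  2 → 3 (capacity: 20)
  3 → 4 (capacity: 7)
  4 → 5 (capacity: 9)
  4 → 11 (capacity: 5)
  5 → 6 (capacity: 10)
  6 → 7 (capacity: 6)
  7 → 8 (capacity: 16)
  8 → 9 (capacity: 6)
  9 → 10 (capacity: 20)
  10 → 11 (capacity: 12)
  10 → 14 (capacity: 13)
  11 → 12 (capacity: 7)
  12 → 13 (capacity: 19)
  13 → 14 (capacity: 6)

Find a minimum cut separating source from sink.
Min cut value = 11, edges: (0,1)

Min cut value: 11
Partition: S = [0], T = [1, 2, 3, 4, 5, 6, 7, 8, 9, 10, 11, 12, 13, 14]
Cut edges: (0,1)

By max-flow min-cut theorem, max flow = min cut = 11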